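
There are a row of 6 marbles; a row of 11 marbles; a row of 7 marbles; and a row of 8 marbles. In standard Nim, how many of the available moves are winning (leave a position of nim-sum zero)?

3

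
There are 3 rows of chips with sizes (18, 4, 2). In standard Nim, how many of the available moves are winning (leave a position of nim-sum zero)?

1

Nim-sum: 18 ^ 4 ^ 2 = 20.
The overall nim-sum is X = 20. A row of size p has a winning move iff p XOR X < p (reduce it to p XOR X).
  18: 18 XOR 20 = 6 < 18 — winning move (to 6).
  4: 4 XOR 20 = 16 ≥ 4 — no move.
  2: 2 XOR 20 = 22 ≥ 2 — no move.
That gives 1 winning move.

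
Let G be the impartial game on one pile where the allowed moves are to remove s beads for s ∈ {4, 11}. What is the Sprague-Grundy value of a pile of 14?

1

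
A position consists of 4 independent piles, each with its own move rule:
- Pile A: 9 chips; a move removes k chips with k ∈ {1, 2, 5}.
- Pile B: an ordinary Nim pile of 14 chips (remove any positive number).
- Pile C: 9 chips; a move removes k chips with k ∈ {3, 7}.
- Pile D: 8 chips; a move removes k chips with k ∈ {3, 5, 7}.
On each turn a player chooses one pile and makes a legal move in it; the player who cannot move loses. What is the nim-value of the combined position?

13

Build the Grundy sequence for pile A with g(k) = mex{g(k−s) : s ∈ {1, 2, 5}, s ≤ k}:
g(0) = mex{} = 0
g(1) = mex{0} = 1
g(2) = mex{0,1} = 2
g(3) = mex{1,2} = 0
g(4) = mex{0,2} = 1
g(5) = mex{0,1} = 2
g(6) = mex{1,2} = 0
g(7) = mex{0,2} = 1
g(8) = mex{0,1} = 2
g(9) = mex{1,2} = 0
So g(9) = 0.
Pile B is a plain Nim pile of size 14, so its Grundy value is 14.
For pile C, compute g(0), g(1), … with moves {3, 7}:
k:     0  1  2  3  4  5  6  7  8  9
g(k):  0  0  0  1  1  1  0  2  2  1
So g(9) = 1.
Build the Grundy sequence for pile D with g(k) = mex{g(k−s) : s ∈ {3, 5, 7}, s ≤ k}:
k:     0  1  2  3  4  5  6  7  8
g(k):  0  0  0  1  1  1  2  2  2
So g(8) = 2.
By the Sprague-Grundy theorem, the Grundy value of a sum of independent games is the XOR of the component values.
Combined value = 0 XOR 14 XOR 1 XOR 2 = 13.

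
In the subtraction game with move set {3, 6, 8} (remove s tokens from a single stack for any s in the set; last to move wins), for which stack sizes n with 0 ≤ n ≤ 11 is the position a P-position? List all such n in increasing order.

0, 1, 2, 11

Grundy values for subtraction set {3, 6, 8}:
g(0) = mex{} = 0
g(1) = mex{} = 0
g(2) = mex{} = 0
g(3) = mex{0} = 1
g(4) = mex{0} = 1
g(5) = mex{0} = 1
g(6) = mex{0,1} = 2
g(7) = mex{0,1} = 2
g(8) = mex{0,1} = 2
g(9) = mex{0,1,2} = 3
g(10) = mex{0,1,2} = 3
g(11) = mex{1,2} = 0
The P-positions (g = 0) in 0..11 are 0, 1, 2, 11.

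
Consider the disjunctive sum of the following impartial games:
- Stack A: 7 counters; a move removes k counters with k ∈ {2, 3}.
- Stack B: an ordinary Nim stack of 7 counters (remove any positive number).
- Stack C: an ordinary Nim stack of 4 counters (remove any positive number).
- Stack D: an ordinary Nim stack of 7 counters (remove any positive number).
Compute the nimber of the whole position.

5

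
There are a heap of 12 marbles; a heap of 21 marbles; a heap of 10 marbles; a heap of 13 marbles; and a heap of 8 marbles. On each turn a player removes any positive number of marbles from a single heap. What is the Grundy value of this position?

22

Write each in binary and XOR column by column:
  01100  (12)
  10101  (21)
  01010  (10)
  01101  (13)
  01000  (8)
  -----
  10110  (22)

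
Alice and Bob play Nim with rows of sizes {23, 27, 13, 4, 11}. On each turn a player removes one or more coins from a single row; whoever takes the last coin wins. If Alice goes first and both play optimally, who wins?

Alice wins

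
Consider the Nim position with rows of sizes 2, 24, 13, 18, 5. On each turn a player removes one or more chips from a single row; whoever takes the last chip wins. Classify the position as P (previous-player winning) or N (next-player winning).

Nim-sum: 2 ⊕ 24 ⊕ 13 ⊕ 18 ⊕ 5 = 0.
The nim-sum is 0, so this is a P-position: the player to move is in a losing position under optimal play.

P-position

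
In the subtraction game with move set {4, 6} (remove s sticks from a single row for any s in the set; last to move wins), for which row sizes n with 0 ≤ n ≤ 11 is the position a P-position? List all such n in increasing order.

Grundy values for subtraction set {4, 6}:
g(0) = mex{} = 0
g(1) = mex{} = 0
g(2) = mex{} = 0
g(3) = mex{} = 0
g(4) = mex{0} = 1
g(5) = mex{0} = 1
g(6) = mex{0} = 1
g(7) = mex{0} = 1
g(8) = mex{0,1} = 2
g(9) = mex{0,1} = 2
g(10) = mex{1} = 0
g(11) = mex{1} = 0
The P-positions (g = 0) in 0..11 are 0, 1, 2, 3, 10, 11.

0, 1, 2, 3, 10, 11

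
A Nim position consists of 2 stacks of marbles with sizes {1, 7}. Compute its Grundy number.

Compute the nim-sum pairwise:
1 XOR 7 = 6

6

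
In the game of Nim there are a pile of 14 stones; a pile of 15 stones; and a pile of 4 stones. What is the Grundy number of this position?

5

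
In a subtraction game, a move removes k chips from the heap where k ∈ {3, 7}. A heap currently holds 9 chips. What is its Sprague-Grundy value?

1

Build the Grundy sequence with g(k) = mex{g(k−s) : s ∈ {3, 7}, s ≤ k}:
g(0) = mex{} = 0
g(1) = mex{} = 0
g(2) = mex{} = 0
g(3) = mex{0} = 1
g(4) = mex{0} = 1
g(5) = mex{0} = 1
g(6) = mex{1} = 0
g(7) = mex{0,1} = 2
g(8) = mex{0,1} = 2
g(9) = mex{0} = 1
So g(9) = 1.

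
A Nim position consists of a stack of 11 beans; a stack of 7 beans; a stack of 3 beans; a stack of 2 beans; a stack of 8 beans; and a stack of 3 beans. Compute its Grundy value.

Write each in binary and XOR column by column:
  1011  (11)
  0111  (7)
  0011  (3)
  0010  (2)
  1000  (8)
  0011  (3)
  ----
  0110  (6)

6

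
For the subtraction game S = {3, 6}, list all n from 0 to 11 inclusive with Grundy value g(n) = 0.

0, 1, 2, 9, 10, 11

Build the Grundy sequence with g(k) = mex{g(k−s) : s ∈ {3, 6}, s ≤ k}:
k:     0  1  2  3  4  5  6  7  8  9 10 11
g(k):  0  0  0  1  1  1  2  2  2  0  0  0
The P-positions (g = 0) in 0..11 are 0, 1, 2, 9, 10, 11.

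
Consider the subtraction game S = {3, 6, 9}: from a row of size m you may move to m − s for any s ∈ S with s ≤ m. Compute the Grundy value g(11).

3

Grundy values for subtraction set {3, 6, 9}:
k:     0  1  2  3  4  5  6  7  8  9 10 11
g(k):  0  0  0  1  1  1  2  2  2  3  3  3
So g(11) = 3.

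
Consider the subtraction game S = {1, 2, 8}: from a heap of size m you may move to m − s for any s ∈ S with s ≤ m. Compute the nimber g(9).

Build the Grundy sequence with g(k) = mex{g(k−s) : s ∈ {1, 2, 8}, s ≤ k}:
g(0) = mex{} = 0
g(1) = mex{0} = 1
g(2) = mex{0,1} = 2
g(3) = mex{1,2} = 0
g(4) = mex{0,2} = 1
g(5) = mex{0,1} = 2
g(6) = mex{1,2} = 0
g(7) = mex{0,2} = 1
g(8) = mex{0,1} = 2
g(9) = mex{1,2} = 0
So g(9) = 0.

0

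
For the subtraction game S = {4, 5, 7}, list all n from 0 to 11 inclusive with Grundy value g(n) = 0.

Build the Grundy sequence with g(k) = mex{g(k−s) : s ∈ {4, 5, 7}, s ≤ k}:
g(0) = mex{} = 0
g(1) = mex{} = 0
g(2) = mex{} = 0
g(3) = mex{} = 0
g(4) = mex{0} = 1
g(5) = mex{0} = 1
g(6) = mex{0} = 1
g(7) = mex{0} = 1
g(8) = mex{0,1} = 2
g(9) = mex{0,1} = 2
g(10) = mex{0,1} = 2
g(11) = mex{1} = 0
The P-positions (g = 0) in 0..11 are 0, 1, 2, 3, 11.

0, 1, 2, 3, 11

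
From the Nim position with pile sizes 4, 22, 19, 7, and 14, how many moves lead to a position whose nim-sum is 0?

1

Compute the nim-sum pairwise:
4 XOR 22 = 18
18 XOR 19 = 1
1 XOR 7 = 6
6 XOR 14 = 8
The overall nim-sum is X = 8. A pile of size p has a winning move iff p XOR X < p (reduce it to p XOR X).
  4: 4 XOR 8 = 12 ≥ 4 — no move.
  22: 22 XOR 8 = 30 ≥ 22 — no move.
  19: 19 XOR 8 = 27 ≥ 19 — no move.
  7: 7 XOR 8 = 15 ≥ 7 — no move.
  14: 14 XOR 8 = 6 < 14 — winning move (to 6).
That gives 1 winning move.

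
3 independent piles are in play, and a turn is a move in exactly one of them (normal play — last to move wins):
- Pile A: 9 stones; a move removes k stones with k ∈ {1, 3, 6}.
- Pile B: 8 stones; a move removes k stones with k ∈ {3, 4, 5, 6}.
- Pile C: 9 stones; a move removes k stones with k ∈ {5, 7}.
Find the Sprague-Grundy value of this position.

Grundy values for pile A (subtraction set {1, 3, 6}):
g(0) = mex{} = 0
g(1) = mex{0} = 1
g(2) = mex{1} = 0
g(3) = mex{0} = 1
g(4) = mex{1} = 0
g(5) = mex{0} = 1
g(6) = mex{0,1} = 2
g(7) = mex{0,1,2} = 3
g(8) = mex{0,1,3} = 2
g(9) = mex{1,2} = 0
So g(9) = 0.
Build the Grundy sequence for pile B with g(k) = mex{g(k−s) : s ∈ {3, 4, 5, 6}, s ≤ k}:
g(0) = mex{} = 0
g(1) = mex{} = 0
g(2) = mex{} = 0
g(3) = mex{0} = 1
g(4) = mex{0} = 1
g(5) = mex{0} = 1
g(6) = mex{0,1} = 2
g(7) = mex{0,1} = 2
g(8) = mex{0,1} = 2
So g(8) = 2.
For pile C, compute g(0), g(1), … with moves {5, 7}:
k:     0  1  2  3  4  5  6  7  8  9
g(k):  0  0  0  0  0  1  1  1  1  1
So g(9) = 1.
The value of a disjunctive sum is the nim-sum of the parts.
Combined value = 0 ⊕ 2 ⊕ 1 = 3.

3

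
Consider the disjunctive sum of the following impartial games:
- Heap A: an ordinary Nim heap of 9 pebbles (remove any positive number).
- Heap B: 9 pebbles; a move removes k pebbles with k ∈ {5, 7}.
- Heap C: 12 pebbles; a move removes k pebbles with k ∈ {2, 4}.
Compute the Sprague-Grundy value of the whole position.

Heap A is a plain Nim heap of size 9, so its Grundy value is 9.
Build the Grundy sequence for heap B with g(k) = mex{g(k−s) : s ∈ {5, 7}, s ≤ k}:
g(0) = mex{} = 0
g(1) = mex{} = 0
g(2) = mex{} = 0
g(3) = mex{} = 0
g(4) = mex{} = 0
g(5) = mex{0} = 1
g(6) = mex{0} = 1
g(7) = mex{0} = 1
g(8) = mex{0} = 1
g(9) = mex{0} = 1
So g(9) = 1.
Build the Grundy sequence for heap C with g(k) = mex{g(k−s) : s ∈ {2, 4}, s ≤ k}:
g(0) = mex{} = 0
g(1) = mex{} = 0
g(2) = mex{0} = 1
g(3) = mex{0} = 1
g(4) = mex{0,1} = 2
g(5) = mex{0,1} = 2
g(6) = mex{1,2} = 0
g(7) = mex{1,2} = 0
g(8) = mex{0,2} = 1
g(9) = mex{0,2} = 1
g(10) = mex{0,1} = 2
g(11) = mex{0,1} = 2
g(12) = mex{1,2} = 0
So g(12) = 0.
By the Sprague-Grundy theorem, the Grundy value of a sum of independent games is the XOR of the component values.
Combined value = 9 XOR 1 XOR 0 = 8.

8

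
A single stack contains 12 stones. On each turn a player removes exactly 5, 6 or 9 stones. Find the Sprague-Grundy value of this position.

2

Compute g(0), g(1), … for moves {5, 6, 9}:
g(0) = mex{} = 0
g(1) = mex{} = 0
g(2) = mex{} = 0
g(3) = mex{} = 0
g(4) = mex{} = 0
g(5) = mex{0} = 1
g(6) = mex{0} = 1
g(7) = mex{0} = 1
g(8) = mex{0} = 1
g(9) = mex{0} = 1
g(10) = mex{0,1} = 2
g(11) = mex{0,1} = 2
g(12) = mex{0,1} = 2
So g(12) = 2.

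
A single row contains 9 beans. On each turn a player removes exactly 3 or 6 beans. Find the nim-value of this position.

Compute g(0), g(1), … for moves {3, 6}:
k:     0  1  2  3  4  5  6  7  8  9
g(k):  0  0  0  1  1  1  2  2  2  0
So g(9) = 0.

0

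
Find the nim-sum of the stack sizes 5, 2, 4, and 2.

In binary:
  101  (5)
  010  (2)
  100  (4)
  010  (2)
  ---
  001  (1)

1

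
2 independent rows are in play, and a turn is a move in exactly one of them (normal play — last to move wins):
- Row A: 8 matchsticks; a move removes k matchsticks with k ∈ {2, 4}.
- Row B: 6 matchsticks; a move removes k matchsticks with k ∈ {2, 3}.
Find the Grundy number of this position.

Build the Grundy sequence for row A with g(k) = mex{g(k−s) : s ∈ {2, 4}, s ≤ k}:
g(0) = mex{} = 0
g(1) = mex{} = 0
g(2) = mex{0} = 1
g(3) = mex{0} = 1
g(4) = mex{0,1} = 2
g(5) = mex{0,1} = 2
g(6) = mex{1,2} = 0
g(7) = mex{1,2} = 0
g(8) = mex{0,2} = 1
So g(8) = 1.
For row B, compute g(0), g(1), … with moves {2, 3}:
k:     0  1  2  3  4  5  6
g(k):  0  0  1  1  2  0  0
So g(6) = 0.
By the Sprague-Grundy theorem, the Grundy value of a sum of independent games is the XOR of the component values.
Combined value = 1 XOR 0 = 1.

1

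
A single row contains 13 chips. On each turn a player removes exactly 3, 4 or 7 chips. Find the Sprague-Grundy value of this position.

Compute g(0), g(1), … for moves {3, 4, 7}:
g(0) = mex{} = 0
g(1) = mex{} = 0
g(2) = mex{} = 0
g(3) = mex{0} = 1
g(4) = mex{0} = 1
g(5) = mex{0} = 1
g(6) = mex{0,1} = 2
g(7) = mex{0,1} = 2
g(8) = mex{0,1} = 2
g(9) = mex{0,1,2} = 3
g(10) = mex{1,2} = 0
g(11) = mex{1,2} = 0
g(12) = mex{1,2,3} = 0
g(13) = mex{0,2,3} = 1
So g(13) = 1.

1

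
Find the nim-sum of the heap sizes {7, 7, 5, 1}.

4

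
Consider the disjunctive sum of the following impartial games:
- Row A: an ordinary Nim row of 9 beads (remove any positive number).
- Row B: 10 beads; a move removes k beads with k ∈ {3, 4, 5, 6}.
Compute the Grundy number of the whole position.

9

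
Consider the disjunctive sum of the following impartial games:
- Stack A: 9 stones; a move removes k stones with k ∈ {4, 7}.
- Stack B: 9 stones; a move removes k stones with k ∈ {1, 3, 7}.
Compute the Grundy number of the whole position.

3

Grundy values for stack A (subtraction set {4, 7}):
g(0) = mex{} = 0
g(1) = mex{} = 0
g(2) = mex{} = 0
g(3) = mex{} = 0
g(4) = mex{0} = 1
g(5) = mex{0} = 1
g(6) = mex{0} = 1
g(7) = mex{0} = 1
g(8) = mex{0,1} = 2
g(9) = mex{0,1} = 2
So g(9) = 2.
Grundy values for stack B (subtraction set {1, 3, 7}):
k:     0  1  2  3  4  5  6  7  8  9
g(k):  0  1  0  1  0  1  0  1  0  1
So g(9) = 1.
The value of a disjunctive sum is the nim-sum of the parts.
Combined value = 2 ⊕ 1 = 3.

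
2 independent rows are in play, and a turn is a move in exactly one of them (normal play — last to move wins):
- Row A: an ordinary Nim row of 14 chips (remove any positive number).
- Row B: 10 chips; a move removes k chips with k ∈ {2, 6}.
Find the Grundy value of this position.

15

Row A is a plain Nim row of size 14, so its Grundy value is 14.
For row B, compute g(0), g(1), … with moves {2, 6}:
k:     0  1  2  3  4  5  6  7  8  9 10
g(k):  0  0  1  1  0  0  1  1  0  0  1
So g(10) = 1.
By the Sprague-Grundy theorem, the Grundy value of a sum of independent games is the XOR of the component values.
Combined value = 14 ⊕ 1 = 15.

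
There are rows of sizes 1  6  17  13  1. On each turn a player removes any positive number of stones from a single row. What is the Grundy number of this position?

26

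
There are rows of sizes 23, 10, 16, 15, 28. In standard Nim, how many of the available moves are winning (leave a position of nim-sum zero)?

3

Bitwise XOR of the heap sizes:
  10111  (23)
  01010  (10)
  10000  (16)
  01111  (15)
  11100  (28)
  -----
  11110  (30)
The overall nim-sum is X = 30. A row of size p has a winning move iff p XOR X < p (reduce it to p XOR X).
  23: 23 XOR 30 = 9 < 23 — winning move (to 9).
  10: 10 XOR 30 = 20 ≥ 10 — no move.
  16: 16 XOR 30 = 14 < 16 — winning move (to 14).
  15: 15 XOR 30 = 17 ≥ 15 — no move.
  28: 28 XOR 30 = 2 < 28 — winning move (to 2).
That gives 3 winning moves.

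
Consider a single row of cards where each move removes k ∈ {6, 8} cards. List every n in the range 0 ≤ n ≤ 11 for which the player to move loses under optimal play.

0, 1, 2, 3, 4, 5

Grundy values for subtraction set {6, 8}:
g(0) = mex{} = 0
g(1) = mex{} = 0
g(2) = mex{} = 0
g(3) = mex{} = 0
g(4) = mex{} = 0
g(5) = mex{} = 0
g(6) = mex{0} = 1
g(7) = mex{0} = 1
g(8) = mex{0} = 1
g(9) = mex{0} = 1
g(10) = mex{0} = 1
g(11) = mex{0} = 1
The P-positions (g = 0) in 0..11 are 0, 1, 2, 3, 4, 5.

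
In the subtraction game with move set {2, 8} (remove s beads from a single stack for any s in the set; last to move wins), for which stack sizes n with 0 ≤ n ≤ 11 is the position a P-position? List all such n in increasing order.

Grundy values for subtraction set {2, 8}:
g(0) = mex{} = 0
g(1) = mex{} = 0
g(2) = mex{0} = 1
g(3) = mex{0} = 1
g(4) = mex{1} = 0
g(5) = mex{1} = 0
g(6) = mex{0} = 1
g(7) = mex{0} = 1
g(8) = mex{0,1} = 2
g(9) = mex{0,1} = 2
g(10) = mex{1,2} = 0
g(11) = mex{1,2} = 0
The P-positions (g = 0) in 0..11 are 0, 1, 4, 5, 10, 11.

0, 1, 4, 5, 10, 11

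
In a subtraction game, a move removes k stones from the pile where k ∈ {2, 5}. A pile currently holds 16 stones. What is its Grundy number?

Compute g(0), g(1), … for moves {2, 5}:
k:     0  1  2  3  4  5  6  7  8  9 10 11 12 13 14 15 16
g(k):  0  0  1  1  0  2  1  0  0  1  1  0  2  1  0  0  1
So g(16) = 1.

1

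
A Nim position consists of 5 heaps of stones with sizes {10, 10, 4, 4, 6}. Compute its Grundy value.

6

Bitwise XOR of the heap sizes:
  1010  (10)
  1010  (10)
  0100  (4)
  0100  (4)
  0110  (6)
  ----
  0110  (6)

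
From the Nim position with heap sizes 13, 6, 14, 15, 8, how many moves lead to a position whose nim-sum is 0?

3

Bitwise XOR of the heap sizes:
  1101  (13)
  0110  (6)
  1110  (14)
  1111  (15)
  1000  (8)
  ----
  0010  (2)
The overall nim-sum is X = 2. A heap of size p has a winning move iff p XOR X < p (reduce it to p XOR X).
  13: 13 XOR 2 = 15 ≥ 13 — no move.
  6: 6 XOR 2 = 4 < 6 — winning move (to 4).
  14: 14 XOR 2 = 12 < 14 — winning move (to 12).
  15: 15 XOR 2 = 13 < 15 — winning move (to 13).
  8: 8 XOR 2 = 10 ≥ 8 — no move.
That gives 3 winning moves.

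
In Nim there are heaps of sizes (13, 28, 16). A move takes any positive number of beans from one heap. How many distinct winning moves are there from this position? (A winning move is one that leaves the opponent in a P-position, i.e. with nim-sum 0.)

1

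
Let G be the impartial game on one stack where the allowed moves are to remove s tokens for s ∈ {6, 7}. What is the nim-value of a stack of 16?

Build the Grundy sequence with g(k) = mex{g(k−s) : s ∈ {6, 7}, s ≤ k}:
k:     0  1  2  3  4  5  6  7  8  9 10 11 12 13 14 15 16
g(k):  0  0  0  0  0  0  1  1  1  1  1  1  2  0  0  0  0
So g(16) = 0.

0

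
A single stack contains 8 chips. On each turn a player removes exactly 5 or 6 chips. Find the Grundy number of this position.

1

Grundy values for subtraction set {5, 6}:
g(0) = mex{} = 0
g(1) = mex{} = 0
g(2) = mex{} = 0
g(3) = mex{} = 0
g(4) = mex{} = 0
g(5) = mex{0} = 1
g(6) = mex{0} = 1
g(7) = mex{0} = 1
g(8) = mex{0} = 1
So g(8) = 1.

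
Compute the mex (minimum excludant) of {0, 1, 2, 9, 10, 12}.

The values 0, 1, 2 are all present; 3 is the first non-negative integer missing from the set.

3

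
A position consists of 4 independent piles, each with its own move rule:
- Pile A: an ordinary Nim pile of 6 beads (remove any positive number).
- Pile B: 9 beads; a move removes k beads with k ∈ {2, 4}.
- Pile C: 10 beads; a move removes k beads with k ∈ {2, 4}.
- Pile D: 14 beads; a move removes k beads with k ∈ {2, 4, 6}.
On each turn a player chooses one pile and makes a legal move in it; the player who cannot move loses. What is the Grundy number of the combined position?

6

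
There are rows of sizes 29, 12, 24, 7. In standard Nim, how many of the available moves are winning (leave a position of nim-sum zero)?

3

Nim-sum: 29 ^ 12 ^ 24 ^ 7 = 14.
The overall nim-sum is X = 14. A row of size p has a winning move iff p XOR X < p (reduce it to p XOR X).
  29: 29 XOR 14 = 19 < 29 — winning move (to 19).
  12: 12 XOR 14 = 2 < 12 — winning move (to 2).
  24: 24 XOR 14 = 22 < 24 — winning move (to 22).
  7: 7 XOR 14 = 9 ≥ 7 — no move.
That gives 3 winning moves.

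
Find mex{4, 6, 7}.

0 is not in the set, so the mex is 0.

0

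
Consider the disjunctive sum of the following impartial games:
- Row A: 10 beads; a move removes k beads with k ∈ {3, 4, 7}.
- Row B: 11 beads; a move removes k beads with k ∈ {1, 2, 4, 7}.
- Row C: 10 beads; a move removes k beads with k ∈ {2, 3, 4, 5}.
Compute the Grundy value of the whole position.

3

Build the Grundy sequence for row A with g(k) = mex{g(k−s) : s ∈ {3, 4, 7}, s ≤ k}:
g(0) = mex{} = 0
g(1) = mex{} = 0
g(2) = mex{} = 0
g(3) = mex{0} = 1
g(4) = mex{0} = 1
g(5) = mex{0} = 1
g(6) = mex{0,1} = 2
g(7) = mex{0,1} = 2
g(8) = mex{0,1} = 2
g(9) = mex{0,1,2} = 3
g(10) = mex{1,2} = 0
So g(10) = 0.
Build the Grundy sequence for row B with g(k) = mex{g(k−s) : s ∈ {1, 2, 4, 7}, s ≤ k}:
g(0) = mex{} = 0
g(1) = mex{0} = 1
g(2) = mex{0,1} = 2
g(3) = mex{1,2} = 0
g(4) = mex{0,2} = 1
g(5) = mex{0,1} = 2
g(6) = mex{1,2} = 0
g(7) = mex{0,2} = 1
g(8) = mex{0,1} = 2
g(9) = mex{1,2} = 0
g(10) = mex{0,2} = 1
g(11) = mex{0,1} = 2
So g(11) = 2.
Grundy values for row C (subtraction set {2, 3, 4, 5}):
k:     0  1  2  3  4  5  6  7  8  9 10
g(k):  0  0  1  1  2  2  3  0  0  1  1
So g(10) = 1.
The value of a disjunctive sum is the nim-sum of the parts.
Combined value = 0 XOR 2 XOR 1 = 3.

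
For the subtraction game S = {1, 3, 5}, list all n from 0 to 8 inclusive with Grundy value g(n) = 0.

0, 2, 4, 6, 8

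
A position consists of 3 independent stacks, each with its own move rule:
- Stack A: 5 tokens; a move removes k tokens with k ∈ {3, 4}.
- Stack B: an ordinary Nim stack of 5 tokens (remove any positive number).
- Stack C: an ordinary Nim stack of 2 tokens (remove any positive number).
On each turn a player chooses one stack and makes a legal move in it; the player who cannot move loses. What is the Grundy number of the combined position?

For stack A, compute g(0), g(1), … with moves {3, 4}:
g(0) = mex{} = 0
g(1) = mex{} = 0
g(2) = mex{} = 0
g(3) = mex{0} = 1
g(4) = mex{0} = 1
g(5) = mex{0} = 1
So g(5) = 1.
Stack B is a plain Nim stack of size 5, so its Grundy value is 5.
Stack C is a plain Nim stack of size 2, so its Grundy value is 2.
By the Sprague-Grundy theorem, the Grundy value of a sum of independent games is the XOR of the component values.
Combined value = 1 XOR 5 XOR 2 = 6.

6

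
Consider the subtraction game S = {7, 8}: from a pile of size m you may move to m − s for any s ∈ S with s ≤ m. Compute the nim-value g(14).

Build the Grundy sequence with g(k) = mex{g(k−s) : s ∈ {7, 8}, s ≤ k}:
k:     0  1  2  3  4  5  6  7  8  9 10 11 12 13 14
g(k):  0  0  0  0  0  0  0  1  1  1  1  1  1  1  2
So g(14) = 2.

2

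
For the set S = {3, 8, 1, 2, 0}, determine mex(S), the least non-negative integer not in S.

The values 0, 1, 2, 3 are all present; 4 is the first non-negative integer missing from the set.

4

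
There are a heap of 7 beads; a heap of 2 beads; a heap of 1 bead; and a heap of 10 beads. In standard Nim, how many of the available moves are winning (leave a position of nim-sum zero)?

1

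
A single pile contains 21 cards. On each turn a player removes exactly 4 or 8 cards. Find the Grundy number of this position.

Grundy values for subtraction set {4, 8}:
k:     0  1  2  3  4  5  6  7  8  9 10 11 12 13 14 15 16 17 18 19 20 21
g(k):  0  0  0  0  1  1  1  1  2  2  2  2  0  0  0  0  1  1  1  1  2  2
So g(21) = 2.

2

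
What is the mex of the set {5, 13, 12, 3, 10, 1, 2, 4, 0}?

6

The values 0, 1, 2, 3, 4, 5 are all present; 6 is the first non-negative integer missing from the set.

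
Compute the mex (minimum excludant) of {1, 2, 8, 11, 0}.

3

The values 0, 1, 2 are all present; 3 is the first non-negative integer missing from the set.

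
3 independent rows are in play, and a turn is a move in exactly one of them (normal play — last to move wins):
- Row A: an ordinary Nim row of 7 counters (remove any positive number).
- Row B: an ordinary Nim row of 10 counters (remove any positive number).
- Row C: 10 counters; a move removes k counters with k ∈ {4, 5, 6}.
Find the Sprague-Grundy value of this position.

Row A is a plain Nim row of size 7, so its Grundy value is 7.
Row B is a plain Nim row of size 10, so its Grundy value is 10.
Grundy values for row C (subtraction set {4, 5, 6}):
k:     0  1  2  3  4  5  6  7  8  9 10
g(k):  0  0  0  0  1  1  1  1  2  2  0
So g(10) = 0.
By the Sprague-Grundy theorem, the Grundy value of a sum of independent games is the XOR of the component values.
Combined value = 7 XOR 10 XOR 0 = 13.

13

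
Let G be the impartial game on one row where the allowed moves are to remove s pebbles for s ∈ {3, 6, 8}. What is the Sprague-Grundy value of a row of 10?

Build the Grundy sequence with g(k) = mex{g(k−s) : s ∈ {3, 6, 8}, s ≤ k}:
g(0) = mex{} = 0
g(1) = mex{} = 0
g(2) = mex{} = 0
g(3) = mex{0} = 1
g(4) = mex{0} = 1
g(5) = mex{0} = 1
g(6) = mex{0,1} = 2
g(7) = mex{0,1} = 2
g(8) = mex{0,1} = 2
g(9) = mex{0,1,2} = 3
g(10) = mex{0,1,2} = 3
So g(10) = 3.

3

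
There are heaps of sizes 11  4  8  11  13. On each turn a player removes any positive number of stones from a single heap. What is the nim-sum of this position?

1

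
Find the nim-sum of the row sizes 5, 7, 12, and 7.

Nim-sum: 5 ^ 7 ^ 12 ^ 7 = 9.

9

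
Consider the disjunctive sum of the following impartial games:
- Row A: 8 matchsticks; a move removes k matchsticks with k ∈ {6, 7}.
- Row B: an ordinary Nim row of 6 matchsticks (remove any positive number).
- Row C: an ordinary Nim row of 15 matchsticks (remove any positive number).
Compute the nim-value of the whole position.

8

For row A, compute g(0), g(1), … with moves {6, 7}:
g(0) = mex{} = 0
g(1) = mex{} = 0
g(2) = mex{} = 0
g(3) = mex{} = 0
g(4) = mex{} = 0
g(5) = mex{} = 0
g(6) = mex{0} = 1
g(7) = mex{0} = 1
g(8) = mex{0} = 1
So g(8) = 1.
Row B is a plain Nim row of size 6, so its Grundy value is 6.
Row C is a plain Nim row of size 15, so its Grundy value is 15.
By the Sprague-Grundy theorem, the Grundy value of a sum of independent games is the XOR of the component values.
Combined value = 1 XOR 6 XOR 15 = 8.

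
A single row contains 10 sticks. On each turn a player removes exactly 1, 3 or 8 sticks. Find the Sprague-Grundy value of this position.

2

Build the Grundy sequence with g(k) = mex{g(k−s) : s ∈ {1, 3, 8}, s ≤ k}:
g(0) = mex{} = 0
g(1) = mex{0} = 1
g(2) = mex{1} = 0
g(3) = mex{0} = 1
g(4) = mex{1} = 0
g(5) = mex{0} = 1
g(6) = mex{1} = 0
g(7) = mex{0} = 1
g(8) = mex{0,1} = 2
g(9) = mex{0,1,2} = 3
g(10) = mex{0,1,3} = 2
So g(10) = 2.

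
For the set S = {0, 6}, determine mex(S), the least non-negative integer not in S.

1

0 is in the set but 1 is not, so the mex is 1.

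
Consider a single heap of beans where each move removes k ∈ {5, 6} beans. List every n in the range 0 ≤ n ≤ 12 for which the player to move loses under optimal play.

0, 1, 2, 3, 4, 11, 12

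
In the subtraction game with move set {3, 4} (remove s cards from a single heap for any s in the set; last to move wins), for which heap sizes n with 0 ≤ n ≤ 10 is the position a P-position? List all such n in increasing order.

Compute g(0), g(1), … for moves {3, 4}:
g(0) = mex{} = 0
g(1) = mex{} = 0
g(2) = mex{} = 0
g(3) = mex{0} = 1
g(4) = mex{0} = 1
g(5) = mex{0} = 1
g(6) = mex{0,1} = 2
g(7) = mex{1} = 0
g(8) = mex{1} = 0
g(9) = mex{1,2} = 0
g(10) = mex{0,2} = 1
The P-positions (g = 0) in 0..10 are 0, 1, 2, 7, 8, 9.

0, 1, 2, 7, 8, 9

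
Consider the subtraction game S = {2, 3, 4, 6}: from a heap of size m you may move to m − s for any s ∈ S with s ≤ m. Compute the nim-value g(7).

3

Grundy values for subtraction set {2, 3, 4, 6}:
k:     0  1  2  3  4  5  6  7
g(k):  0  0  1  1  2  2  3  3
So g(7) = 3.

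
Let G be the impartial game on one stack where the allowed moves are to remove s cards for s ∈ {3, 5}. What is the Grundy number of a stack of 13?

Grundy values for subtraction set {3, 5}:
g(0) = mex{} = 0
g(1) = mex{} = 0
g(2) = mex{} = 0
g(3) = mex{0} = 1
g(4) = mex{0} = 1
g(5) = mex{0} = 1
g(6) = mex{0,1} = 2
g(7) = mex{0,1} = 2
g(8) = mex{1} = 0
g(9) = mex{1,2} = 0
g(10) = mex{1,2} = 0
g(11) = mex{0,2} = 1
g(12) = mex{0,2} = 1
g(13) = mex{0} = 1
So g(13) = 1.

1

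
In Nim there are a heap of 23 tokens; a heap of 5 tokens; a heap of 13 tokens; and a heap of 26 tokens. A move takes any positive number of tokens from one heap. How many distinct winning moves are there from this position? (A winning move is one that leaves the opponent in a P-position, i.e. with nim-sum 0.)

3

Compute the nim-sum pairwise:
23 ^ 5 = 18
18 ^ 13 = 31
31 ^ 26 = 5
The overall nim-sum is X = 5. A heap of size p has a winning move iff p XOR X < p (reduce it to p XOR X).
  23: 23 XOR 5 = 18 < 23 — winning move (to 18).
  5: 5 XOR 5 = 0 < 5 — winning move (to 0).
  13: 13 XOR 5 = 8 < 13 — winning move (to 8).
  26: 26 XOR 5 = 31 ≥ 26 — no move.
That gives 3 winning moves.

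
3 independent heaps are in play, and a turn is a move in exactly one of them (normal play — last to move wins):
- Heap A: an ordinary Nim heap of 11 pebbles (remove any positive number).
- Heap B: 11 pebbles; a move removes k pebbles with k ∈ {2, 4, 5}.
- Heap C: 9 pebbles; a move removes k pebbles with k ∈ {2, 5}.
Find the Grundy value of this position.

8

Heap A is a plain Nim heap of size 11, so its Grundy value is 11.
Grundy values for heap B (subtraction set {2, 4, 5}):
k:     0  1  2  3  4  5  6  7  8  9 10 11
g(k):  0  0  1  1  2  2  3  0  0  1  1  2
So g(11) = 2.
Grundy values for heap C (subtraction set {2, 5}):
g(0) = mex{} = 0
g(1) = mex{} = 0
g(2) = mex{0} = 1
g(3) = mex{0} = 1
g(4) = mex{1} = 0
g(5) = mex{0,1} = 2
g(6) = mex{0} = 1
g(7) = mex{1,2} = 0
g(8) = mex{1} = 0
g(9) = mex{0} = 1
So g(9) = 1.
The value of a disjunctive sum is the nim-sum of the parts.
Combined value = 11 XOR 2 XOR 1 = 8.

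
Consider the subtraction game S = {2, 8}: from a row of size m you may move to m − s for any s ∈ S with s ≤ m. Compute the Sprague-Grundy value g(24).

0

Grundy values for subtraction set {2, 8}:
k:     0  1  2  3  4  5  6  7  8  9 10 11 12 13 14 15 16 17 18 19 20 21 22 23 24
g(k):  0  0  1  1  0  0  1  1  2  2  0  0  1  1  0  0  1  1  2  2  0  0  1  1  0
So g(24) = 0.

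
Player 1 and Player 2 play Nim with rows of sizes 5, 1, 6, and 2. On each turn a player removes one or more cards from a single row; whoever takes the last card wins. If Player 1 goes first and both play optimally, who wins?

Player 2 wins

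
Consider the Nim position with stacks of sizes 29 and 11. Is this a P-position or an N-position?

N-position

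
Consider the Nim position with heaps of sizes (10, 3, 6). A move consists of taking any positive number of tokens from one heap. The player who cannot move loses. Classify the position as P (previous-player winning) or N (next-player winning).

N-position

In binary:
  1010  (10)
  0011  (3)
  0110  (6)
  ----
  1111  (15)
The nim-sum is 15 ≠ 0, so this is an N-position: the player to move can win.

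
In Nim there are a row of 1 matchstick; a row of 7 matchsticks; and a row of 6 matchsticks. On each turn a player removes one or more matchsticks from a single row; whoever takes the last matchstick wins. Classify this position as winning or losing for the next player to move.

Compute the nim-sum pairwise:
1 XOR 7 = 6
6 XOR 6 = 0
The nim-sum is 0, so this is a P-position: the player to move is in a losing position under optimal play.

Losing position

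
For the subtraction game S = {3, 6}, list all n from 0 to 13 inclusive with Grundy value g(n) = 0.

0, 1, 2, 9, 10, 11

Build the Grundy sequence with g(k) = mex{g(k−s) : s ∈ {3, 6}, s ≤ k}:
g(0) = mex{} = 0
g(1) = mex{} = 0
g(2) = mex{} = 0
g(3) = mex{0} = 1
g(4) = mex{0} = 1
g(5) = mex{0} = 1
g(6) = mex{0,1} = 2
g(7) = mex{0,1} = 2
g(8) = mex{0,1} = 2
g(9) = mex{1,2} = 0
g(10) = mex{1,2} = 0
g(11) = mex{1,2} = 0
g(12) = mex{0,2} = 1
g(13) = mex{0,2} = 1
The P-positions (g = 0) in 0..13 are 0, 1, 2, 9, 10, 11.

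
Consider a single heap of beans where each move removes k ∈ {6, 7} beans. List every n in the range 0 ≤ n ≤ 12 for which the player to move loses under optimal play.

Grundy values for subtraction set {6, 7}:
g(0) = mex{} = 0
g(1) = mex{} = 0
g(2) = mex{} = 0
g(3) = mex{} = 0
g(4) = mex{} = 0
g(5) = mex{} = 0
g(6) = mex{0} = 1
g(7) = mex{0} = 1
g(8) = mex{0} = 1
g(9) = mex{0} = 1
g(10) = mex{0} = 1
g(11) = mex{0} = 1
g(12) = mex{0,1} = 2
The P-positions (g = 0) in 0..12 are 0, 1, 2, 3, 4, 5.

0, 1, 2, 3, 4, 5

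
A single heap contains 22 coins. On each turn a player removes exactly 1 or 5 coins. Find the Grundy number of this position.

0

Compute g(0), g(1), … for moves {1, 5}:
k:     0  1  2  3  4  5  6  7  8  9 10 11 12 13 14 15 16 17 18 19 20 21 22
g(k):  0  1  0  1  0  1  0  1  0  1  0  1  0  1  0  1  0  1  0  1  0  1  0
So g(22) = 0.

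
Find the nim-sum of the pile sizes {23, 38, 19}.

34

Compute the nim-sum pairwise:
23 ⊕ 38 = 49
49 ⊕ 19 = 34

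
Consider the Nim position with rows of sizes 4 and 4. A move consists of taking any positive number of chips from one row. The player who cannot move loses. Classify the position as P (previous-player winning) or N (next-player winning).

Compute the nim-sum pairwise:
4 XOR 4 = 0
The nim-sum is 0, so this is a P-position: the player to move is in a losing position under optimal play.

P-position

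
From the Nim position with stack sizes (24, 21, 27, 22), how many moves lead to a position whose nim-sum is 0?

Nim-sum: 24 XOR 21 XOR 27 XOR 22 = 0.
The nim-sum is already 0, so every move leaves a nonzero nim-sum — there are no winning moves.

0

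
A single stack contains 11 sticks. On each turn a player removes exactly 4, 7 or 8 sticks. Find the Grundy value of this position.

2

Grundy values for subtraction set {4, 7, 8}:
k:     0  1  2  3  4  5  6  7  8  9 10 11
g(k):  0  0  0  0  1  1  1  1  2  2  2  2
So g(11) = 2.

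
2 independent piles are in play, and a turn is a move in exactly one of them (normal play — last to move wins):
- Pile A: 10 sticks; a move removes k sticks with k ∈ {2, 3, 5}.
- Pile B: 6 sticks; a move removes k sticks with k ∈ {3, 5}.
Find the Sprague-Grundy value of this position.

3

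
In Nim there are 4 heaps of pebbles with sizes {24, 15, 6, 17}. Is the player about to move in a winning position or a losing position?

Compute the nim-sum pairwise:
24 ^ 15 = 23
23 ^ 6 = 17
17 ^ 17 = 0
The nim-sum is 0, so this is a P-position: the player to move is in a losing position under optimal play.

Losing position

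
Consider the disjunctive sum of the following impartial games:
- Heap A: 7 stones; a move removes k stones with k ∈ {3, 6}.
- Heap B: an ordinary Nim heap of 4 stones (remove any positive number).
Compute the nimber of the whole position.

Build the Grundy sequence for heap A with g(k) = mex{g(k−s) : s ∈ {3, 6}, s ≤ k}:
g(0) = mex{} = 0
g(1) = mex{} = 0
g(2) = mex{} = 0
g(3) = mex{0} = 1
g(4) = mex{0} = 1
g(5) = mex{0} = 1
g(6) = mex{0,1} = 2
g(7) = mex{0,1} = 2
So g(7) = 2.
Heap B is a plain Nim heap of size 4, so its Grundy value is 4.
By the Sprague-Grundy theorem, the Grundy value of a sum of independent games is the XOR of the component values.
Combined value = 2 ⊕ 4 = 6.

6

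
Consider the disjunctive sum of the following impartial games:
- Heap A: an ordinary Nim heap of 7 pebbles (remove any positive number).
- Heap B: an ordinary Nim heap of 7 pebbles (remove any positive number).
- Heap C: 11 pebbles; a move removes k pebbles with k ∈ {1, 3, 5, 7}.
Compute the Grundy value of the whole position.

Heap A is a plain Nim heap of size 7, so its Grundy value is 7.
Heap B is a plain Nim heap of size 7, so its Grundy value is 7.
Grundy values for heap C (subtraction set {1, 3, 5, 7}):
k:     0  1  2  3  4  5  6  7  8  9 10 11
g(k):  0  1  0  1  0  1  0  1  0  1  0  1
So g(11) = 1.
The value of a disjunctive sum is the nim-sum of the parts.
Combined value = 7 XOR 7 XOR 1 = 1.

1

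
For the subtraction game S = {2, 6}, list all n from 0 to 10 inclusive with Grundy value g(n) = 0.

Build the Grundy sequence with g(k) = mex{g(k−s) : s ∈ {2, 6}, s ≤ k}:
k:     0  1  2  3  4  5  6  7  8  9 10
g(k):  0  0  1  1  0  0  1  1  0  0  1
The P-positions (g = 0) in 0..10 are 0, 1, 4, 5, 8, 9.

0, 1, 4, 5, 8, 9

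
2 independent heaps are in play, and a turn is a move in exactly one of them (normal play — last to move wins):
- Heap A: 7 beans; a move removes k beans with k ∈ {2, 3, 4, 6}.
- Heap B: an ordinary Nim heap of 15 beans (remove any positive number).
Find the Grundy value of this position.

12

Grundy values for heap A (subtraction set {2, 3, 4, 6}):
g(0) = mex{} = 0
g(1) = mex{} = 0
g(2) = mex{0} = 1
g(3) = mex{0} = 1
g(4) = mex{0,1} = 2
g(5) = mex{0,1} = 2
g(6) = mex{0,1,2} = 3
g(7) = mex{0,1,2} = 3
So g(7) = 3.
Heap B is a plain Nim heap of size 15, so its Grundy value is 15.
By the Sprague-Grundy theorem, the Grundy value of a sum of independent games is the XOR of the component values.
Combined value = 3 XOR 15 = 12.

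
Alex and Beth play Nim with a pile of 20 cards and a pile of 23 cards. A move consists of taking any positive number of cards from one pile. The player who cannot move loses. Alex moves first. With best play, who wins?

In binary:
  10100  (20)
  10111  (23)
  -----
  00011  (3)
The nim-sum is 3 ≠ 0, so this is an N-position: the player to move can win; Alex has a winning move.

Alex wins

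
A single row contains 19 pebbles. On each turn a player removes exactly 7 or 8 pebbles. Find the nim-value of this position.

0

Grundy values for subtraction set {7, 8}:
k:     0  1  2  3  4  5  6  7  8  9 10 11 12 13 14 15 16 17 18 19
g(k):  0  0  0  0  0  0  0  1  1  1  1  1  1  1  2  0  0  0  0  0
So g(19) = 0.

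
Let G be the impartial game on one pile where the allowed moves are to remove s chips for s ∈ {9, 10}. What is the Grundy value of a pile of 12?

Compute g(0), g(1), … for moves {9, 10}:
g(0) = mex{} = 0
g(1) = mex{} = 0
g(2) = mex{} = 0
g(3) = mex{} = 0
g(4) = mex{} = 0
g(5) = mex{} = 0
g(6) = mex{} = 0
g(7) = mex{} = 0
g(8) = mex{} = 0
g(9) = mex{0} = 1
g(10) = mex{0} = 1
g(11) = mex{0} = 1
g(12) = mex{0} = 1
So g(12) = 1.

1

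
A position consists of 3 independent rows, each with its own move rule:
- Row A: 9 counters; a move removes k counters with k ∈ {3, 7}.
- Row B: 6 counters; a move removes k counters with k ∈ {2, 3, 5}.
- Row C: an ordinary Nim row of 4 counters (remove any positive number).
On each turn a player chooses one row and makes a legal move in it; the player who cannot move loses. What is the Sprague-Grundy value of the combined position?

Grundy values for row A (subtraction set {3, 7}):
g(0) = mex{} = 0
g(1) = mex{} = 0
g(2) = mex{} = 0
g(3) = mex{0} = 1
g(4) = mex{0} = 1
g(5) = mex{0} = 1
g(6) = mex{1} = 0
g(7) = mex{0,1} = 2
g(8) = mex{0,1} = 2
g(9) = mex{0} = 1
So g(9) = 1.
Build the Grundy sequence for row B with g(k) = mex{g(k−s) : s ∈ {2, 3, 5}, s ≤ k}:
g(0) = mex{} = 0
g(1) = mex{} = 0
g(2) = mex{0} = 1
g(3) = mex{0} = 1
g(4) = mex{0,1} = 2
g(5) = mex{0,1} = 2
g(6) = mex{0,1,2} = 3
So g(6) = 3.
Row C is a plain Nim row of size 4, so its Grundy value is 4.
The value of a disjunctive sum is the nim-sum of the parts.
Combined value = 1 XOR 3 XOR 4 = 6.

6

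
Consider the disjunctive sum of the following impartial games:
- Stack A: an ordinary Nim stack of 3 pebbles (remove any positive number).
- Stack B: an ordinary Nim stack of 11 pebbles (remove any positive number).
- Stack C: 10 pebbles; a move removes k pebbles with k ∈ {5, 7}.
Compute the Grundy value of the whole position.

10

Stack A is a plain Nim stack of size 3, so its Grundy value is 3.
Stack B is a plain Nim stack of size 11, so its Grundy value is 11.
Grundy values for stack C (subtraction set {5, 7}):
k:     0  1  2  3  4  5  6  7  8  9 10
g(k):  0  0  0  0  0  1  1  1  1  1  2
So g(10) = 2.
By the Sprague-Grundy theorem, the Grundy value of a sum of independent games is the XOR of the component values.
Combined value = 3 XOR 11 XOR 2 = 10.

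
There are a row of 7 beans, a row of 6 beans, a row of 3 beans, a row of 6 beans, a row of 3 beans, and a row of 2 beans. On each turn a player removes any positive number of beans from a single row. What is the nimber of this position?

Write each in binary and XOR column by column:
  111  (7)
  110  (6)
  011  (3)
  110  (6)
  011  (3)
  010  (2)
  ---
  101  (5)

5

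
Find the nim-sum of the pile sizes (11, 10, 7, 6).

Compute the nim-sum pairwise:
11 ^ 10 = 1
1 ^ 7 = 6
6 ^ 6 = 0

0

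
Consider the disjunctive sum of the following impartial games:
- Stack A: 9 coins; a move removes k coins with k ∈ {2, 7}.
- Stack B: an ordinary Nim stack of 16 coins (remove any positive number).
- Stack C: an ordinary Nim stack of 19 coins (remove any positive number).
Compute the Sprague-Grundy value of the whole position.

3

Build the Grundy sequence for stack A with g(k) = mex{g(k−s) : s ∈ {2, 7}, s ≤ k}:
g(0) = mex{} = 0
g(1) = mex{} = 0
g(2) = mex{0} = 1
g(3) = mex{0} = 1
g(4) = mex{1} = 0
g(5) = mex{1} = 0
g(6) = mex{0} = 1
g(7) = mex{0} = 1
g(8) = mex{0,1} = 2
g(9) = mex{1} = 0
So g(9) = 0.
Stack B is a plain Nim stack of size 16, so its Grundy value is 16.
Stack C is a plain Nim stack of size 19, so its Grundy value is 19.
The value of a disjunctive sum is the nim-sum of the parts.
Combined value = 0 ⊕ 16 ⊕ 19 = 3.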